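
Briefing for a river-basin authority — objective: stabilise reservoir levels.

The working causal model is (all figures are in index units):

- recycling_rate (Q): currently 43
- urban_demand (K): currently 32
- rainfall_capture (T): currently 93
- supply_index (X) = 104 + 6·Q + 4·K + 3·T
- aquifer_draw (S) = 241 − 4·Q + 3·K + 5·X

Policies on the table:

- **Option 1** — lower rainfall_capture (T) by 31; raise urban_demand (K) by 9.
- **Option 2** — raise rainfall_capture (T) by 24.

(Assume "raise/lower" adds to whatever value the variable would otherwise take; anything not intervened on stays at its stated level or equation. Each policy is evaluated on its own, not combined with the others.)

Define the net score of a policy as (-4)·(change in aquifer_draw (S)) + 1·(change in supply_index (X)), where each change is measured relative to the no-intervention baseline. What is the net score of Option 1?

975

Baseline:
  Q = 43
  K = 32
  T = 93
  X = 104 + 6·43 + 4·32 + 3·93 = 769
  S = 241 − 4·43 + 3·32 + 5·769 = 4010
Option 1 (T − 31, K + 9):
  Q = 43
  K = 32 + 9 = 41
  T = 93 − 31 = 62
  X = 104 + 6·43 + 4·41 + 3·62 = 712
  S = 241 − 4·43 + 3·41 + 5·712 = 3752
ΔS = 3752 − 4010 = -258; ΔX = 712 − 769 = -57
Score = (-4)·(-258) + 1·(-57) = 975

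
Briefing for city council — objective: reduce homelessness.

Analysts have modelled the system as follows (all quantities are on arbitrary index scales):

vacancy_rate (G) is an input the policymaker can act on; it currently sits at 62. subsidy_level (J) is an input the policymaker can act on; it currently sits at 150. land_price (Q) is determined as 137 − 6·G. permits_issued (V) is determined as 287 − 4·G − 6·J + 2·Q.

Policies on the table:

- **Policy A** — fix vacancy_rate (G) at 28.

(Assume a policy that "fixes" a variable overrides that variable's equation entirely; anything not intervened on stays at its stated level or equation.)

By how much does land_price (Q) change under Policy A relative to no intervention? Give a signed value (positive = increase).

204

Baseline:
  G = 62
  Q = 137 − 6·62 = -235
Policy A (G := 28):
  G = 28
  Q = 137 − 6·28 = -31
Change in Q: -31 − (-235) = 204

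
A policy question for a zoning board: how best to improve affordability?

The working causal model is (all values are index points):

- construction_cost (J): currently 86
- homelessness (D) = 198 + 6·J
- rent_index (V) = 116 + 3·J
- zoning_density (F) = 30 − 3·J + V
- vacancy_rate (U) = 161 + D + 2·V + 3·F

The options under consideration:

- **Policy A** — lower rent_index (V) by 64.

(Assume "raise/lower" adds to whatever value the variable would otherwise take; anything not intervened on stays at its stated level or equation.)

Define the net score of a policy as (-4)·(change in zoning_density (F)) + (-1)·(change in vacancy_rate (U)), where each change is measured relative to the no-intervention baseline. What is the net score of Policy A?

Baseline:
  J = 86
  D = 198 + 6·86 = 714
  V = 116 + 3·86 = 374
  F = 30 − 3·86 + 374 = 146
  U = 161 + 714 + 2·374 + 3·146 = 2061
Policy A (V − 64):
  J = 86
  D = 198 + 6·86 = 714
  V = 116 + 3·86 (−64 from intervention) = 310
  F = 30 − 3·86 + 310 = 82
  U = 161 + 714 + 2·310 + 3·82 = 1741
ΔF = 82 − 146 = -64; ΔU = 1741 − 2061 = -320
Score = (-4)·(-64) + (-1)·(-320) = 576

576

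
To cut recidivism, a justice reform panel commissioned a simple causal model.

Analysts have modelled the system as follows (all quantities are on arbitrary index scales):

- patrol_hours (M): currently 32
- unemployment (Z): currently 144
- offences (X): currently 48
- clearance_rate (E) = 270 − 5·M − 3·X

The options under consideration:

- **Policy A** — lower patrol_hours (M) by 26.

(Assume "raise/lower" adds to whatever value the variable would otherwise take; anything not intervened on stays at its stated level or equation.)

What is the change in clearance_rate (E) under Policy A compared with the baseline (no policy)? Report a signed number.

Baseline:
  M = 32
  X = 48
  E = 270 − 5·32 − 3·48 = -34
Policy A (M − 26):
  M = 32 − 26 = 6
  X = 48
  E = 270 − 5·6 − 3·48 = 96
Change in E: 96 − (-34) = 130

130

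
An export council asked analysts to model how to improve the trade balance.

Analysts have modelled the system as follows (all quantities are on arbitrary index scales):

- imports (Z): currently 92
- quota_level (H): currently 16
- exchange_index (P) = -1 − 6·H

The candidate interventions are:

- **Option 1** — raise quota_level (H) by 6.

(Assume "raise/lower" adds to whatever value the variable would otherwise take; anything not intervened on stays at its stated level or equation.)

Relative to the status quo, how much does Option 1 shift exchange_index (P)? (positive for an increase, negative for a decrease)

Baseline:
  H = 16
  P = -1 − 6·16 = -97
Option 1 (H + 6):
  H = 16 + 6 = 22
  P = -1 − 6·22 = -133
Change in P: -133 − (-97) = -36

-36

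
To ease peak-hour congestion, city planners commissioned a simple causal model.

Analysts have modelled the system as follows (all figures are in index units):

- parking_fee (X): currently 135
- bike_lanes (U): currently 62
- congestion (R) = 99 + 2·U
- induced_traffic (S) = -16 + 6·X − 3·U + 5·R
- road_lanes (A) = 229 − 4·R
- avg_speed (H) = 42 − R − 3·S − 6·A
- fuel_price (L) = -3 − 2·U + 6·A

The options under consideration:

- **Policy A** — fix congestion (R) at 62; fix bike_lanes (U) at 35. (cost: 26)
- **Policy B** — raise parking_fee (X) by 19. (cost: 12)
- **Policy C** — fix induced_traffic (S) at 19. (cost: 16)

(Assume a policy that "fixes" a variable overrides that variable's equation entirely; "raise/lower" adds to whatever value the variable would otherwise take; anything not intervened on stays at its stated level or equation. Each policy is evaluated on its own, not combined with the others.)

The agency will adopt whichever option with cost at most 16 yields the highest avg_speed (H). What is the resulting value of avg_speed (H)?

Policy B (X + 19):
  X = 135 + 19 = 154
  U = 62
  R = 99 + 2·62 = 223
  S = -16 + 6·154 − 3·62 + 5·223 = 1837
  A = 229 − 4·223 = -663
  H = 42 − 223 − 3·1837 − 6·(-663) = -1714
Policy C (S := 19):
  X = 135
  U = 62
  R = 99 + 2·62 = 223
  S = 19
  A = 229 − 4·223 = -663
  H = 42 − 223 − 3·19 − 6·(-663) = 3740
Comparing — Policy B: H=-1714, Policy C: H=3740. Highest is 3740 (Policy C).

3740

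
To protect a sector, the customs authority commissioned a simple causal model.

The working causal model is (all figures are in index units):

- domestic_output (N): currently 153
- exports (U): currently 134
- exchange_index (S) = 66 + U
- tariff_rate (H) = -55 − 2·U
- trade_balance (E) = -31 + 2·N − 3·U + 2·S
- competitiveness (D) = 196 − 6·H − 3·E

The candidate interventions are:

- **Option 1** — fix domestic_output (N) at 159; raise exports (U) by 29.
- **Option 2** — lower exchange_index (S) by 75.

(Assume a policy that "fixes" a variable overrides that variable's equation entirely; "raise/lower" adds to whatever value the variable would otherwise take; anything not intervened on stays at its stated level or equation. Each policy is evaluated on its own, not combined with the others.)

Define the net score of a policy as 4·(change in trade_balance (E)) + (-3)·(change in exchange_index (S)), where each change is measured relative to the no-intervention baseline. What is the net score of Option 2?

-375

Baseline:
  N = 153
  U = 134
  S = 66 + 134 = 200
  E = -31 + 2·153 − 3·134 + 2·200 = 273
Option 2 (S − 75):
  N = 153
  U = 134
  S = 66 + 134 (−75 from intervention) = 125
  E = -31 + 2·153 − 3·134 + 2·125 = 123
ΔE = 123 − 273 = -150; ΔS = 125 − 200 = -75
Score = 4·(-150) + (-3)·(-75) = -375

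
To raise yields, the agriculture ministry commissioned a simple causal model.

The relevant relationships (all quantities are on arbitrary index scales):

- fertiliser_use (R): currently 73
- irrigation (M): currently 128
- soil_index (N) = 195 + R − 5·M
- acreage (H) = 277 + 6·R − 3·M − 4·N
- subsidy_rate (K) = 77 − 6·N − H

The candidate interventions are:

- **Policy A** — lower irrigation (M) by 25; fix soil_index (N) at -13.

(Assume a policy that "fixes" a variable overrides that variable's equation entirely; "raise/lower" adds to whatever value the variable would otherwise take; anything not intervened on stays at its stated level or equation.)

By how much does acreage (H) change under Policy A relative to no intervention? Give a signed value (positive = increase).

Baseline:
  R = 73
  M = 128
  N = 195 + 73 − 5·128 = -372
  H = 277 + 6·73 − 3·128 − 4·(-372) = 1819
Policy A (M − 25, N := -13):
  R = 73
  M = 128 − 25 = 103
  N = -13
  H = 277 + 6·73 − 3·103 − 4·(-13) = 458
Change in H: 458 − 1819 = -1361

-1361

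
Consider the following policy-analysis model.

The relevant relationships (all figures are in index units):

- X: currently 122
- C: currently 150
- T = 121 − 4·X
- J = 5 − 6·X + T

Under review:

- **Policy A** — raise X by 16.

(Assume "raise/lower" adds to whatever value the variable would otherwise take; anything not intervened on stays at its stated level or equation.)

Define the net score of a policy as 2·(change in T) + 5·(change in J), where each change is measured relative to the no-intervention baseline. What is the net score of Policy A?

Baseline:
  X = 122
  T = 121 − 4·122 = -367
  J = 5 − 6·122 + (-367) = -1094
Policy A (X + 16):
  X = 122 + 16 = 138
  T = 121 − 4·138 = -431
  J = 5 − 6·138 + (-431) = -1254
ΔT = -431 − (-367) = -64; ΔJ = -1254 − (-1094) = -160
Score = 2·(-64) + 5·(-160) = -928

-928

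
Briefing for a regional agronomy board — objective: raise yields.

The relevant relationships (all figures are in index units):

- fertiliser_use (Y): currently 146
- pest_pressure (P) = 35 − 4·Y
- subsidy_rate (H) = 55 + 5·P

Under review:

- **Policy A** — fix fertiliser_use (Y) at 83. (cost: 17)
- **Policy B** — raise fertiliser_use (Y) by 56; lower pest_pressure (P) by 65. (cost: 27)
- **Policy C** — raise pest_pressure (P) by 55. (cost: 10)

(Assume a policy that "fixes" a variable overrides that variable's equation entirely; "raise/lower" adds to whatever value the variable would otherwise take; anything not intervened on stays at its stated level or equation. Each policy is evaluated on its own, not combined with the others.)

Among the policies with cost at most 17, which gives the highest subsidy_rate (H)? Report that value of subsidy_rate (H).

Policy A (Y := 83):
  Y = 83
  P = 35 − 4·83 = -297
  H = 55 + 5·(-297) = -1430
Policy C (P + 55):
  Y = 146
  P = 35 − 4·146 (+55 from intervention) = -494
  H = 55 + 5·(-494) = -2415
Comparing — Policy A: H=-1430, Policy C: H=-2415. Highest is -1430 (Policy A).

-1430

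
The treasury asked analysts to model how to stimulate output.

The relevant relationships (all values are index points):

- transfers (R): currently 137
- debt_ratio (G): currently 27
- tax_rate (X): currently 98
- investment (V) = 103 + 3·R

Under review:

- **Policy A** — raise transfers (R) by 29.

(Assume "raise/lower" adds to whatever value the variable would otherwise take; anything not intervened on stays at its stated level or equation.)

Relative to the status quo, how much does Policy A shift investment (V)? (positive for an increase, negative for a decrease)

Baseline:
  R = 137
  V = 103 + 3·137 = 514
Policy A (R + 29):
  R = 137 + 29 = 166
  V = 103 + 3·166 = 601
Change in V: 601 − 514 = 87

87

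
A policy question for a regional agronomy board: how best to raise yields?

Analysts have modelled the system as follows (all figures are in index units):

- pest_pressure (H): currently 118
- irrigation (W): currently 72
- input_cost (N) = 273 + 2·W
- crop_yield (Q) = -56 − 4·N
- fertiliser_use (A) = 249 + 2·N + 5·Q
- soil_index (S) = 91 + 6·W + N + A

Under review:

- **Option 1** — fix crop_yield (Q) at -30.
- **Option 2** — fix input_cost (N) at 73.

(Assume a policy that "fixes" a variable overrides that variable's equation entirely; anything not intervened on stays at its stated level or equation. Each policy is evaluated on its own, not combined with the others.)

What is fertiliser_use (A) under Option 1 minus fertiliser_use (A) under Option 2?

Option 1 (Q := -30):
  W = 72
  N = 273 + 2·72 = 417
  Q = -30
  A = 249 + 2·417 + 5·(-30) = 933
Option 2 (N := 73):
  W = 72
  N = 73
  Q = -56 − 4·73 = -348
  A = 249 + 2·73 + 5·(-348) = -1345
A: 933 − (-1345) = 2278

2278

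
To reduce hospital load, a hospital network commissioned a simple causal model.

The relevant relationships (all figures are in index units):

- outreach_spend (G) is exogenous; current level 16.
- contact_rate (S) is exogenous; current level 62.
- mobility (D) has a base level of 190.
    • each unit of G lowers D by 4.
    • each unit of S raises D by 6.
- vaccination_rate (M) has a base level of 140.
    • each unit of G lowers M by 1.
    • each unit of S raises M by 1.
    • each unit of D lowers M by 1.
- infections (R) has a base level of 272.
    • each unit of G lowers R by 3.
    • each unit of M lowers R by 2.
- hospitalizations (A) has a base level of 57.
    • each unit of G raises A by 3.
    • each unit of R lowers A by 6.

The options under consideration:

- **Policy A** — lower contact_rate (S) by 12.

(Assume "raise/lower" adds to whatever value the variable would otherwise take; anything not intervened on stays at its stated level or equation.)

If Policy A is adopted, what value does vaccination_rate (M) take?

Policy A (S − 12):
  G = 16
  S = 62 − 12 = 50
  D = 190 − 4·16 + 6·50 = 426
  M = 140 − 16 + 50 − 426 = -252

-252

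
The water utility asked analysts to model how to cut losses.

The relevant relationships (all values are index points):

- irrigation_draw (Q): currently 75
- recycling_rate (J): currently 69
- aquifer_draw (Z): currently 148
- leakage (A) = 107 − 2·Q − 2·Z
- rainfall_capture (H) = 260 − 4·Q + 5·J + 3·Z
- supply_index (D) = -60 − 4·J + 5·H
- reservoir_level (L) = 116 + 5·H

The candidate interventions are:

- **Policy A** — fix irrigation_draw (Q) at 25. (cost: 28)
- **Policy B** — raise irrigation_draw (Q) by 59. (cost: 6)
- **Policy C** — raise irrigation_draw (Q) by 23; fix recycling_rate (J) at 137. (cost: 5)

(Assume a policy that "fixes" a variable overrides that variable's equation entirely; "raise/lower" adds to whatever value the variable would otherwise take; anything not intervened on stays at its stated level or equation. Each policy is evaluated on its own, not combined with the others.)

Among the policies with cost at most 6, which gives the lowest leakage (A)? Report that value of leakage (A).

Policy B (Q + 59):
  Q = 75 + 59 = 134
  Z = 148
  A = 107 − 2·134 − 2·148 = -457
Policy C (Q + 23, J := 137):
  Q = 75 + 23 = 98
  Z = 148
  A = 107 − 2·98 − 2·148 = -385
Comparing — Policy B: A=-457, Policy C: A=-385. Lowest is -457 (Policy B).

-457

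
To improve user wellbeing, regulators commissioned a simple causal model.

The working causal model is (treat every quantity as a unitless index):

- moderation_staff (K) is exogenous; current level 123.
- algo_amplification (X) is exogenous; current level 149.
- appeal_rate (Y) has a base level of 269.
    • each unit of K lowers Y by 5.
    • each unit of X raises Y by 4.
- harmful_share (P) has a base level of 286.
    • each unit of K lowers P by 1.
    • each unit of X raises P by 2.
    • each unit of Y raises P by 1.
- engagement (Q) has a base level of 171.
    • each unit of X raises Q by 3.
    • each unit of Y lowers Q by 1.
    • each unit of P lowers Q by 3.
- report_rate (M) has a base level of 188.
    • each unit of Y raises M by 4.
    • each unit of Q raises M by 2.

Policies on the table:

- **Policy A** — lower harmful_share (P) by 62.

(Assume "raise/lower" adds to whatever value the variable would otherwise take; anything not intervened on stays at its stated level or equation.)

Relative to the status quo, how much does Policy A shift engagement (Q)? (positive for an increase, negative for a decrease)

Baseline:
  K = 123
  X = 149
  Y = 269 − 5·123 + 4·149 = 250
  P = 286 − 123 + 2·149 + 250 = 711
  Q = 171 + 3·149 − 250 − 3·711 = -1765
Policy A (P − 62):
  K = 123
  X = 149
  Y = 269 − 5·123 + 4·149 = 250
  P = 286 − 123 + 2·149 + 250 (−62 from intervention) = 649
  Q = 171 + 3·149 − 250 − 3·649 = -1579
Change in Q: -1579 − (-1765) = 186

186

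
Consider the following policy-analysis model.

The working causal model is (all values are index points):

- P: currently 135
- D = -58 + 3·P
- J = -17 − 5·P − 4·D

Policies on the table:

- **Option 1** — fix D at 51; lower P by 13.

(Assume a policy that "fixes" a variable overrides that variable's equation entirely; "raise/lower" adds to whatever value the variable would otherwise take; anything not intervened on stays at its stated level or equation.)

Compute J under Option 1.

Option 1 (D := 51, P − 13):
  P = 135 − 13 = 122
  D = 51
  J = -17 − 5·122 − 4·51 = -831

-831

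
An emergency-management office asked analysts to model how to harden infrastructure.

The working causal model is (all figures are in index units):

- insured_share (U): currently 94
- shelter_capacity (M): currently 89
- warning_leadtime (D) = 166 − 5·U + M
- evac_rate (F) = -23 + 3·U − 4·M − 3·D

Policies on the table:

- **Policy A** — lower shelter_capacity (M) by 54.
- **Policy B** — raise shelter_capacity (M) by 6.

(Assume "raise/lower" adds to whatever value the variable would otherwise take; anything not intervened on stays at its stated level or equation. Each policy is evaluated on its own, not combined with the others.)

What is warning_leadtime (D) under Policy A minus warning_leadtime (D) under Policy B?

Policy A (M − 54):
  U = 94
  M = 89 − 54 = 35
  D = 166 − 5·94 + 35 = -269
Policy B (M + 6):
  U = 94
  M = 89 + 6 = 95
  D = 166 − 5·94 + 95 = -209
D: -269 − (-209) = -60

-60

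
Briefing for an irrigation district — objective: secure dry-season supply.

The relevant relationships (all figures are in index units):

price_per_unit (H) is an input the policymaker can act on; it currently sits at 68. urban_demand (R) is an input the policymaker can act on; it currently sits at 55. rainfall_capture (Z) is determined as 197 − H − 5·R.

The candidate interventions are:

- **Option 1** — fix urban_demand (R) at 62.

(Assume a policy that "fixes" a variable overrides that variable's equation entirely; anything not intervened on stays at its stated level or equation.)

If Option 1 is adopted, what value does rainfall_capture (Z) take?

-181

Option 1 (R := 62):
  H = 68
  R = 62
  Z = 197 − 68 − 5·62 = -181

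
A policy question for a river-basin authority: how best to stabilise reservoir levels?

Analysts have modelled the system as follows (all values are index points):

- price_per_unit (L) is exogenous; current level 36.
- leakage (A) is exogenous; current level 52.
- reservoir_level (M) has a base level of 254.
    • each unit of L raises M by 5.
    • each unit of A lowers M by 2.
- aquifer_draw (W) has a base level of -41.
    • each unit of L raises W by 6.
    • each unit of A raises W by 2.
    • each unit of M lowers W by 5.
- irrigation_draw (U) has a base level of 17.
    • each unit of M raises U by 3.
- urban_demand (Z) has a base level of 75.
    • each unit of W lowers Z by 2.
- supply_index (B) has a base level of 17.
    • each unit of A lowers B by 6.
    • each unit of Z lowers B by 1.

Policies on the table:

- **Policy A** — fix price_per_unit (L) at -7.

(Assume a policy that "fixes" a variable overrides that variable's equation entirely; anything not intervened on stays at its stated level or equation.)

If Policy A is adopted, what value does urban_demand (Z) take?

1183

Policy A (L := -7):
  L = -7
  A = 52
  M = 254 + 5·(-7) − 2·52 = 115
  W = -41 + 6·(-7) + 2·52 − 5·115 = -554
  Z = 75 − 2·(-554) = 1183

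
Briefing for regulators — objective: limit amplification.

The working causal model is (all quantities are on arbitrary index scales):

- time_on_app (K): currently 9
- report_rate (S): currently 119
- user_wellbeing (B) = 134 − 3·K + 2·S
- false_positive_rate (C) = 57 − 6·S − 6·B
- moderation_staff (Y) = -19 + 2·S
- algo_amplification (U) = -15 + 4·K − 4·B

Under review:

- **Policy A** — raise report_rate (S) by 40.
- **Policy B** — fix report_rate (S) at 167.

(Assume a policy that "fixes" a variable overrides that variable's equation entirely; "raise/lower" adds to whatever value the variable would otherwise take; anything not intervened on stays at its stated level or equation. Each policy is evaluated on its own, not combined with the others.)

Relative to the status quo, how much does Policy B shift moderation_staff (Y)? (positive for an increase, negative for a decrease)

96

Baseline:
  S = 119
  Y = -19 + 2·119 = 219
Policy B (S := 167):
  S = 167
  Y = -19 + 2·167 = 315
Change in Y: 315 − 219 = 96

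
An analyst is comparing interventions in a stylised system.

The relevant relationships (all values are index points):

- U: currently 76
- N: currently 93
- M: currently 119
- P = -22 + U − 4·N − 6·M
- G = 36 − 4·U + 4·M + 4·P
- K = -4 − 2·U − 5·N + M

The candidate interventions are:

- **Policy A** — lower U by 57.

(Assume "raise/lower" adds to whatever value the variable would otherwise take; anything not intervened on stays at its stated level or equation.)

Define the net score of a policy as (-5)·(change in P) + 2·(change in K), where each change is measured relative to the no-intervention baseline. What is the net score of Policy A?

513

Baseline:
  U = 76
  N = 93
  M = 119
  P = -22 + 76 − 4·93 − 6·119 = -1032
  K = -4 − 2·76 − 5·93 + 119 = -502
Policy A (U − 57):
  U = 76 − 57 = 19
  N = 93
  M = 119
  P = -22 + 19 − 4·93 − 6·119 = -1089
  K = -4 − 2·19 − 5·93 + 119 = -388
ΔP = -1089 − (-1032) = -57; ΔK = -388 − (-502) = 114
Score = (-5)·(-57) + 2·114 = 513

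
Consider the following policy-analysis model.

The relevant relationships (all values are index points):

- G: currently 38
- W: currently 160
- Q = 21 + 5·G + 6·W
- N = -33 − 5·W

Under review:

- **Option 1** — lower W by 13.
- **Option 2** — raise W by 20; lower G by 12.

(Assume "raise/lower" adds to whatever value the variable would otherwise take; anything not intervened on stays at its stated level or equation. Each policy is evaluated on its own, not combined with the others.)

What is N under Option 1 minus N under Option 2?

Option 1 (W − 13):
  W = 160 − 13 = 147
  N = -33 − 5·147 = -768
Option 2 (W + 20, G − 12):
  W = 160 + 20 = 180
  N = -33 − 5·180 = -933
N: -768 − (-933) = 165

165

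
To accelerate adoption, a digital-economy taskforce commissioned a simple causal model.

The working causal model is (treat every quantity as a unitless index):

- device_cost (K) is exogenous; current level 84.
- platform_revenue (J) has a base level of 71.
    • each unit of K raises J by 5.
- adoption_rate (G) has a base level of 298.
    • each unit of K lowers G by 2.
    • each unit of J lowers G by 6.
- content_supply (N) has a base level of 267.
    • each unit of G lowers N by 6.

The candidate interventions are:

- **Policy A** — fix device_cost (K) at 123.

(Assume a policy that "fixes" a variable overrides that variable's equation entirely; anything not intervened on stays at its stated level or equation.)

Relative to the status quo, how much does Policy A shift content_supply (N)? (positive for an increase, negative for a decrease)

7488

Baseline:
  K = 84
  J = 71 + 5·84 = 491
  G = 298 − 2·84 − 6·491 = -2816
  N = 267 − 6·(-2816) = 17163
Policy A (K := 123):
  K = 123
  J = 71 + 5·123 = 686
  G = 298 − 2·123 − 6·686 = -4064
  N = 267 − 6·(-4064) = 24651
Change in N: 24651 − 17163 = 7488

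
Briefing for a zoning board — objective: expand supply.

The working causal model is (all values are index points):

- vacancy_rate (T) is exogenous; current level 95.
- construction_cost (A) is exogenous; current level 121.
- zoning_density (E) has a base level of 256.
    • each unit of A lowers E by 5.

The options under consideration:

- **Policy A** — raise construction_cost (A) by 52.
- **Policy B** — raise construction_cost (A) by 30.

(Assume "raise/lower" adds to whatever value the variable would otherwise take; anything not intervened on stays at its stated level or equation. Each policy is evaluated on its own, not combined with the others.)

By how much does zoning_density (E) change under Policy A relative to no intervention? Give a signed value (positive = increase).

Baseline:
  A = 121
  E = 256 − 5·121 = -349
Policy A (A + 52):
  A = 121 + 52 = 173
  E = 256 − 5·173 = -609
Change in E: -609 − (-349) = -260

-260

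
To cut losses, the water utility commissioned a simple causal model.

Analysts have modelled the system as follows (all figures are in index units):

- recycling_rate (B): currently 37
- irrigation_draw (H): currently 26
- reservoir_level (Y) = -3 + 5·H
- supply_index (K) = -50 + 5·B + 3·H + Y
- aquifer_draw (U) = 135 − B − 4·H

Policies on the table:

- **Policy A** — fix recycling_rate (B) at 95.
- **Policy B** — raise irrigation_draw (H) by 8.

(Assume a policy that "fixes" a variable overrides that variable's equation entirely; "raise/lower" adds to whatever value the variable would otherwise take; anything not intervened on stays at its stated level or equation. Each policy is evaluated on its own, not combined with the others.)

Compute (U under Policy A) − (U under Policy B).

-26

Policy A (B := 95):
  B = 95
  H = 26
  U = 135 − 95 − 4·26 = -64
Policy B (H + 8):
  B = 37
  H = 26 + 8 = 34
  U = 135 − 37 − 4·34 = -38
U: -64 − (-38) = -26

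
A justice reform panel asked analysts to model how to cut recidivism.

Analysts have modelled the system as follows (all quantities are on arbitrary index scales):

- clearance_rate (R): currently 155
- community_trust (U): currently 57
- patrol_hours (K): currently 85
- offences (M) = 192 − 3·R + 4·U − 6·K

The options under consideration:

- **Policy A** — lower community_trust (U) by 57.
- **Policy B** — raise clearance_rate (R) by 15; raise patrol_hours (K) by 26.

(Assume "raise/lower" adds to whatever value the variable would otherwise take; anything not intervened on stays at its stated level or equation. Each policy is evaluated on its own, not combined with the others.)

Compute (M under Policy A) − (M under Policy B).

Policy A (U − 57):
  R = 155
  U = 57 − 57 = 0
  K = 85
  M = 192 − 3·155 + 4·0 − 6·85 = -783
Policy B (R + 15, K + 26):
  R = 155 + 15 = 170
  U = 57
  K = 85 + 26 = 111
  M = 192 − 3·170 + 4·57 − 6·111 = -756
M: -783 − (-756) = -27

-27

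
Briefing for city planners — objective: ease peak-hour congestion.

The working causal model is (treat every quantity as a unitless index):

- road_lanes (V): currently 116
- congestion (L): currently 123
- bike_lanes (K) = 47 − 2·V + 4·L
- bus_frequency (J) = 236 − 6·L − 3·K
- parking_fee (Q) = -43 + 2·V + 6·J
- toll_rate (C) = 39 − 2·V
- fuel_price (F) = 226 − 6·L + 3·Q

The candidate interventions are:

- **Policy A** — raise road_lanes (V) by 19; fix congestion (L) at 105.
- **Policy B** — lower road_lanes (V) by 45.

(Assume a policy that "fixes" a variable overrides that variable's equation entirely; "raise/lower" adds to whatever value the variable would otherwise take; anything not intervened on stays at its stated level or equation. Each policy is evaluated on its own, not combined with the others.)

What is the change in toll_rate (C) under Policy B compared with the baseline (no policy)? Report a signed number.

90

Baseline:
  V = 116
  C = 39 − 2·116 = -193
Policy B (V − 45):
  V = 116 − 45 = 71
  C = 39 − 2·71 = -103
Change in C: -103 − (-193) = 90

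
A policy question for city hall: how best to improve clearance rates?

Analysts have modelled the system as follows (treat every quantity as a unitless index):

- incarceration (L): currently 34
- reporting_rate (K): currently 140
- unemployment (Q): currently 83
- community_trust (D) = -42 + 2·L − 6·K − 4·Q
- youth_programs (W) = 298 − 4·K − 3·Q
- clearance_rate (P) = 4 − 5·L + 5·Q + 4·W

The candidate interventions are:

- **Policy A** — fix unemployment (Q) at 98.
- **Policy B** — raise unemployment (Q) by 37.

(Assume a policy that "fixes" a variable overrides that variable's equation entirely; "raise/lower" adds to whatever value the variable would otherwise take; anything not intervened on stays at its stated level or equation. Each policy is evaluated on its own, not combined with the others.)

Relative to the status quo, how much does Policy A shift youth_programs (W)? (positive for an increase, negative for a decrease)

-45

Baseline:
  K = 140
  Q = 83
  W = 298 − 4·140 − 3·83 = -511
Policy A (Q := 98):
  K = 140
  Q = 98
  W = 298 − 4·140 − 3·98 = -556
Change in W: -556 − (-511) = -45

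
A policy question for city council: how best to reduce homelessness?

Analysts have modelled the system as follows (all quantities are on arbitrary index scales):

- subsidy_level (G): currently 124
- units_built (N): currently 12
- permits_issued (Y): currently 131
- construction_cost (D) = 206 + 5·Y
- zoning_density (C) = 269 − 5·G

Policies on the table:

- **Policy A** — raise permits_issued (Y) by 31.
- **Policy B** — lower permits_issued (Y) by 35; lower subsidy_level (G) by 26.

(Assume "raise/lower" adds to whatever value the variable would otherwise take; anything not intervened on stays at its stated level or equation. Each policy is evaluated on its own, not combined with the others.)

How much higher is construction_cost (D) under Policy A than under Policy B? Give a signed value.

Policy A (Y + 31):
  Y = 131 + 31 = 162
  D = 206 + 5·162 = 1016
Policy B (Y − 35, G − 26):
  Y = 131 − 35 = 96
  D = 206 + 5·96 = 686
D: 1016 − 686 = 330

330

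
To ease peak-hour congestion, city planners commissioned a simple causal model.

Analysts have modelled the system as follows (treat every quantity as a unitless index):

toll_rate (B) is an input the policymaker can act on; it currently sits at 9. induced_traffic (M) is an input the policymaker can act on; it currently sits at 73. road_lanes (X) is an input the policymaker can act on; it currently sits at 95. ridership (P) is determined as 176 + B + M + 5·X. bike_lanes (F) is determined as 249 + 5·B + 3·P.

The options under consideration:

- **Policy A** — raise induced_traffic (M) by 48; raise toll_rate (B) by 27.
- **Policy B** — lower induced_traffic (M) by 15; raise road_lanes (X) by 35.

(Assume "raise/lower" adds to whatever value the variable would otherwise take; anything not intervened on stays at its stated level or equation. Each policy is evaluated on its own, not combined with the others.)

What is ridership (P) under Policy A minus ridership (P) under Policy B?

-85

Policy A (M + 48, B + 27):
  B = 9 + 27 = 36
  M = 73 + 48 = 121
  X = 95
  P = 176 + 36 + 121 + 5·95 = 808
Policy B (M − 15, X + 35):
  B = 9
  M = 73 − 15 = 58
  X = 95 + 35 = 130
  P = 176 + 9 + 58 + 5·130 = 893
P: 808 − 893 = -85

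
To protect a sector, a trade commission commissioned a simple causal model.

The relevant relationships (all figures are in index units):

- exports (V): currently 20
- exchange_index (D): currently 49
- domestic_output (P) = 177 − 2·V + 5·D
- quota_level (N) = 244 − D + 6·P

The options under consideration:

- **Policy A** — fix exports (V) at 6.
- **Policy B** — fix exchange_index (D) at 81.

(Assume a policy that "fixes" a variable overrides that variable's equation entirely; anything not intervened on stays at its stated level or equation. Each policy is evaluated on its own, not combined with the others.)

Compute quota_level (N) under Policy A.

2655

Policy A (V := 6):
  V = 6
  D = 49
  P = 177 − 2·6 + 5·49 = 410
  N = 244 − 49 + 6·410 = 2655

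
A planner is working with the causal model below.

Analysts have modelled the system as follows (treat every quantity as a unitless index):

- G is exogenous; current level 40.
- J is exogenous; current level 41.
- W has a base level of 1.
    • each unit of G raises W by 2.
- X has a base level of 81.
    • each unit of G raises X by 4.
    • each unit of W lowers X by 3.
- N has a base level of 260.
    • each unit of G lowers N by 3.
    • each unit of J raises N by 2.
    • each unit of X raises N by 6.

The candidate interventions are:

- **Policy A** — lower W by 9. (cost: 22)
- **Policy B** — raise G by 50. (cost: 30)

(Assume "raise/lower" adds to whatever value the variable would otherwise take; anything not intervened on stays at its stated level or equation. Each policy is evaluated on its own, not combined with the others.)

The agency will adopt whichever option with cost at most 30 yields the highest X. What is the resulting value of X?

25

Policy A (W − 9):
  G = 40
  W = 1 + 2·40 (−9 from intervention) = 72
  X = 81 + 4·40 − 3·72 = 25
Policy B (G + 50):
  G = 40 + 50 = 90
  W = 1 + 2·90 = 181
  X = 81 + 4·90 − 3·181 = -102
Comparing — Policy A: X=25, Policy B: X=-102. Highest is 25 (Policy A).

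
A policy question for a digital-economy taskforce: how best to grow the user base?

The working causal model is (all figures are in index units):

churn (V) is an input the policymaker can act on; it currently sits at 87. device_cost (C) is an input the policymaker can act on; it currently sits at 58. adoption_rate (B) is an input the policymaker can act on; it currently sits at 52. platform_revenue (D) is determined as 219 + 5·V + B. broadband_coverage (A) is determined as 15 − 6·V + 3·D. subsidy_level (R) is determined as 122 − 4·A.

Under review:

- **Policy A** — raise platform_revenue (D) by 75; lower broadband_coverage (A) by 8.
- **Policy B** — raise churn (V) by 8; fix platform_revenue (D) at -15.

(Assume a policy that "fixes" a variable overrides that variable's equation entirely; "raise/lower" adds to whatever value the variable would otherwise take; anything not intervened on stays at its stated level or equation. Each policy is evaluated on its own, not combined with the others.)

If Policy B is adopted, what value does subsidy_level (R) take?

Policy B (V + 8, D := -15):
  V = 87 + 8 = 95
  B = 52
  D = -15
  A = 15 − 6·95 + 3·(-15) = -600
  R = 122 − 4·(-600) = 2522

2522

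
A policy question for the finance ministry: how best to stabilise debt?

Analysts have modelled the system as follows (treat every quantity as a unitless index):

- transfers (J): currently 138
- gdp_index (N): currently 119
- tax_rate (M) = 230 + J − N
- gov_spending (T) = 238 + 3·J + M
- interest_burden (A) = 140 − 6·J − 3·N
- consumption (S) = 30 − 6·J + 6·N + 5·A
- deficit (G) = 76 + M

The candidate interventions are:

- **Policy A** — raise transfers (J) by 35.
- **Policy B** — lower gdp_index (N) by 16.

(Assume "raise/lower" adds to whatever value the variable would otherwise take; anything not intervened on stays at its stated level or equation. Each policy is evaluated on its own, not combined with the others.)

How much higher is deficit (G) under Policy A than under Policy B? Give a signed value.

Policy A (J + 35):
  J = 138 + 35 = 173
  N = 119
  M = 230 + 173 − 119 = 284
  G = 76 + 284 = 360
Policy B (N − 16):
  J = 138
  N = 119 − 16 = 103
  M = 230 + 138 − 103 = 265
  G = 76 + 265 = 341
G: 360 − 341 = 19

19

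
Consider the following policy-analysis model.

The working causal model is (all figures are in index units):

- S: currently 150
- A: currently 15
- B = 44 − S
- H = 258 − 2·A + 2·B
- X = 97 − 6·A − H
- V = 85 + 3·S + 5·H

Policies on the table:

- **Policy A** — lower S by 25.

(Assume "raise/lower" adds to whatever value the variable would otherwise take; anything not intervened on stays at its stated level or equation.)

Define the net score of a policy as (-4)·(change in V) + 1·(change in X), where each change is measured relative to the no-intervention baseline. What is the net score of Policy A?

Baseline:
  S = 150
  A = 15
  B = 44 − 150 = -106
  H = 258 − 2·15 + 2·(-106) = 16
  X = 97 − 6·15 − 16 = -9
  V = 85 + 3·150 + 5·16 = 615
Policy A (S − 25):
  S = 150 − 25 = 125
  A = 15
  B = 44 − 125 = -81
  H = 258 − 2·15 + 2·(-81) = 66
  X = 97 − 6·15 − 66 = -59
  V = 85 + 3·125 + 5·66 = 790
ΔV = 790 − 615 = 175; ΔX = -59 − (-9) = -50
Score = (-4)·175 + 1·(-50) = -750

-750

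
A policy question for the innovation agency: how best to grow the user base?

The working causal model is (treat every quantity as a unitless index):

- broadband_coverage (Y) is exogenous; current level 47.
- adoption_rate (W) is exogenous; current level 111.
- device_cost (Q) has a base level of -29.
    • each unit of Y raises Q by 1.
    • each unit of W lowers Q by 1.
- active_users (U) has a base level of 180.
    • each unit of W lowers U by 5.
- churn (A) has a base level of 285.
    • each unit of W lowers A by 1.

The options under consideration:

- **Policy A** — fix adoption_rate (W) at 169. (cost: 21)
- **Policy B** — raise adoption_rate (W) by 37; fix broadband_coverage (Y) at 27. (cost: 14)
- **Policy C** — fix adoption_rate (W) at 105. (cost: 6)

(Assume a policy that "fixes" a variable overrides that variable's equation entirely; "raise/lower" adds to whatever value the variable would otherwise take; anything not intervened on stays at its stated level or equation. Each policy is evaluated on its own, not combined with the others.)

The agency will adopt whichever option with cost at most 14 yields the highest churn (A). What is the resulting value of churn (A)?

180

Policy B (W + 37, Y := 27):
  W = 111 + 37 = 148
  A = 285 − 148 = 137
Policy C (W := 105):
  W = 105
  A = 285 − 105 = 180
Comparing — Policy B: A=137, Policy C: A=180. Highest is 180 (Policy C).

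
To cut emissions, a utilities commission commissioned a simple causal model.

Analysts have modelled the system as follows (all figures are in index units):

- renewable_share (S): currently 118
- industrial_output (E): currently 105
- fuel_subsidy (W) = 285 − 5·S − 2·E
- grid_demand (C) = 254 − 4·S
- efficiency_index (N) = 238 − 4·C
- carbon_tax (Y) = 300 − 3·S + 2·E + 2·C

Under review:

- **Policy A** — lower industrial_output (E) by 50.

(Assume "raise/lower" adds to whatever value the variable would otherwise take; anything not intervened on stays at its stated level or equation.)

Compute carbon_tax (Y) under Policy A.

-380

Policy A (E − 50):
  S = 118
  E = 105 − 50 = 55
  C = 254 − 4·118 = -218
  Y = 300 − 3·118 + 2·55 + 2·(-218) = -380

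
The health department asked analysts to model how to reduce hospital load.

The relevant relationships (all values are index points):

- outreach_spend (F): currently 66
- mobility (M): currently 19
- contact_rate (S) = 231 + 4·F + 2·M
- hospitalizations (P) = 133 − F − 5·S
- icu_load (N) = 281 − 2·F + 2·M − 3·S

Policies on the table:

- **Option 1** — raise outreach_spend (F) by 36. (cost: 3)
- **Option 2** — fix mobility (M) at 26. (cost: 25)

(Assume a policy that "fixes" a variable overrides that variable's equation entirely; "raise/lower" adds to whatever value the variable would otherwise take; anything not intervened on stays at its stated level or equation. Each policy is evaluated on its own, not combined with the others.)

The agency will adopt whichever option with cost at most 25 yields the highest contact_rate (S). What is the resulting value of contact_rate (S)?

Option 1 (F + 36):
  F = 66 + 36 = 102
  M = 19
  S = 231 + 4·102 + 2·19 = 677
Option 2 (M := 26):
  F = 66
  M = 26
  S = 231 + 4·66 + 2·26 = 547
Comparing — Option 1: S=677, Option 2: S=547. Highest is 677 (Option 1).

677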